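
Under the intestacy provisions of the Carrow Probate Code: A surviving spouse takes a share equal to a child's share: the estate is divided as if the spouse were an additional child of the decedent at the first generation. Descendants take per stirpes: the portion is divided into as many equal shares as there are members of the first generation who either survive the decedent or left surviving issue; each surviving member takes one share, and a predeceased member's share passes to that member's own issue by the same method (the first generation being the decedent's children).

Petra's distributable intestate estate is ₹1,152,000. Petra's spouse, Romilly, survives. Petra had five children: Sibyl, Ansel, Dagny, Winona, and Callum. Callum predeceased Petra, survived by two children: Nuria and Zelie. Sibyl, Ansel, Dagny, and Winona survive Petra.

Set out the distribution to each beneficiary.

The spouse counts as an additional share at the children's level, so there are 6 primary shares of ₹192,000. Romilly takes one such share (₹192,000).
The children's combined portion (₹960,000) is divided into 5 shares of ₹192,000: Sibyl, Ansel, Dagny, and Winona each take ₹192,000; Callum's ₹192,000 share passes to Callum's issue.
Callum's share (₹192,000) is divided into 2 shares of ₹96,000: Nuria and Zelie each take ₹96,000.

Romilly: ₹192,000; Sibyl: ₹192,000; Ansel: ₹192,000; Dagny: ₹192,000; Winona: ₹192,000; Nuria: ₹96,000; Zelie: ₹96,000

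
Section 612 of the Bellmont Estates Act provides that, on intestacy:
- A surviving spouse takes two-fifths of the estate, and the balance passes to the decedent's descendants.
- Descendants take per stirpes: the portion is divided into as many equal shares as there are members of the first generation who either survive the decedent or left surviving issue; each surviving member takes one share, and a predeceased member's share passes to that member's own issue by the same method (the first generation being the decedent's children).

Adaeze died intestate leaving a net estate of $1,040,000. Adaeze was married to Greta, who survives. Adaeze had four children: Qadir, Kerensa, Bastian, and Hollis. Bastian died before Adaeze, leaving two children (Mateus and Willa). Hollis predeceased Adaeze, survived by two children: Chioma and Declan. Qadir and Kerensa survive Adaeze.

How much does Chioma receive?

Chioma receives $78,000.

Greta takes two-fifths of $1,040,000 = $416,000. The remaining $624,000 passes to the descendants.
The descendants' portion ($624,000) is divided into 4 shares of $156,000: Qadir and Kerensa each take $156,000; Bastian's $156,000 share passes to Bastian's issue; Hollis's $156,000 share passes to Hollis's issue.
Bastian's share ($156,000) is divided into 2 shares of $78,000: Mateus and Willa each take $78,000.
Hollis's share ($156,000) is divided into 2 shares of $78,000: Chioma and Declan each take $78,000.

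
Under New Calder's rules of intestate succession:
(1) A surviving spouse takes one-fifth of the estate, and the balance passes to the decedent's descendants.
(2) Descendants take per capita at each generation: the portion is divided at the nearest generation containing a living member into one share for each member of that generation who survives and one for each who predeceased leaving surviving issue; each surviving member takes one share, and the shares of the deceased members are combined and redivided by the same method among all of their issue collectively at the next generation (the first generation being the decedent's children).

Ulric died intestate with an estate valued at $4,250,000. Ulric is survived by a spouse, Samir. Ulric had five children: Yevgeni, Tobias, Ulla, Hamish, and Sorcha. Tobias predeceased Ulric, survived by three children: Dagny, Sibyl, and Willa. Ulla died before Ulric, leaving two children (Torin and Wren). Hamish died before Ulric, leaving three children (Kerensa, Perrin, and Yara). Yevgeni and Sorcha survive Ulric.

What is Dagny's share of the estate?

Samir takes one-fifth of $4,250,000 = $850,000. The remaining $3,400,000 passes to the descendants.
The descendants' portion ($3,400,000) is divided at the children's generation into 5 shares of $680,000. Yevgeni and Sorcha each take $680,000. The 3 shares of the deceased (Tobias, Ulla, and Hamish) are combined into a pool of $2,040,000.
That pool ($2,040,000) is divided at the grandchildren's generation equally among Dagny, Sibyl, Willa, Torin, Wren, Kerensa, Perrin, and Yara: $255,000 each.

Dagny receives $255,000.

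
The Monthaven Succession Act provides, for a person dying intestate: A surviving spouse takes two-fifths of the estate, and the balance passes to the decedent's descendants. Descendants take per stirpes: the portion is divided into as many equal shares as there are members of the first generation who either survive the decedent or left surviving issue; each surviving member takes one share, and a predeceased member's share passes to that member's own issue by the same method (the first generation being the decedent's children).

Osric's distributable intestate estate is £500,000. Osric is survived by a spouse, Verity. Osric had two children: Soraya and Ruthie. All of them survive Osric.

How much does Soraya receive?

Soraya receives £150,000.

Verity takes two-fifths of £500,000 = £200,000. The remaining £300,000 passes to the descendants.
The descendants' portion (£300,000) is divided into 2 shares of £150,000: Soraya and Ruthie each take £150,000.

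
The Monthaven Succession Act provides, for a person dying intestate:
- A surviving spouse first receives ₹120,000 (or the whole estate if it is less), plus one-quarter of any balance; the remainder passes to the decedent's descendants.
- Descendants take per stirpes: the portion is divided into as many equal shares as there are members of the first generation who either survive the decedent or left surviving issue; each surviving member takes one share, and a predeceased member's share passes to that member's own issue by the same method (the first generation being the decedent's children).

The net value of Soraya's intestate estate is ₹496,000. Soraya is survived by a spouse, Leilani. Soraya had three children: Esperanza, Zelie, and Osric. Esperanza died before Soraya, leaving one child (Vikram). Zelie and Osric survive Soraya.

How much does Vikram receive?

Leilani first takes ₹120,000, leaving a balance of ₹376,000. Leilani then takes one-quarter of the balance (₹94,000), for a total of ₹214,000. The remaining ₹282,000 passes to the descendants.
The descendants' portion (₹282,000) is divided into 3 shares of ₹94,000: Zelie and Osric each take ₹94,000; Esperanza's ₹94,000 share passes to Esperanza's issue.
Esperanza's share (₹94,000) passes entirely to Vikram.

Vikram receives ₹94,000.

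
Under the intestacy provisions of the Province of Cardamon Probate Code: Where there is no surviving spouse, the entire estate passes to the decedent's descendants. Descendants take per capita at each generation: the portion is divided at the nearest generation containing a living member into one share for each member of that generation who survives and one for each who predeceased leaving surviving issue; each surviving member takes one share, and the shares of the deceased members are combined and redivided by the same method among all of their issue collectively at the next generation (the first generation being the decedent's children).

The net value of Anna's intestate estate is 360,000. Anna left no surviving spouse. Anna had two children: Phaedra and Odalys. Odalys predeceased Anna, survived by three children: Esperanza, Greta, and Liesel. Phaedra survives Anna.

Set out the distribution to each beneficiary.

Phaedra: 180,000; Esperanza: 60,000; Greta: 60,000; Liesel: 60,000

The entire 360,000 passes to the descendants.
That amount (360,000) is divided at the children's generation into 2 shares of 180,000. Phaedra takes 180,000. The remaining share for the deceased Odalys (180,000) is carried to the next generation.
That pool (180,000) is divided at the grandchildren's generation equally among Esperanza, Greta, and Liesel: 60,000 each.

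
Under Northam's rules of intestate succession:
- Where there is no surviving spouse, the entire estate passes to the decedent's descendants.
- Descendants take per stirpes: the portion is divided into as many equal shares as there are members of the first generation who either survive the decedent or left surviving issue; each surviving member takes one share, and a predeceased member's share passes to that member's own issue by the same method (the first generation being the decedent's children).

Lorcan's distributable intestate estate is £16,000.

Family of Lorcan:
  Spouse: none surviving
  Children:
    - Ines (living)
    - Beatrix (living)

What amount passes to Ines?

The entire £16,000 passes to the descendants.
That amount (£16,000) is divided into 2 shares of £8,000: Ines and Beatrix each take £8,000.

Ines receives £8,000.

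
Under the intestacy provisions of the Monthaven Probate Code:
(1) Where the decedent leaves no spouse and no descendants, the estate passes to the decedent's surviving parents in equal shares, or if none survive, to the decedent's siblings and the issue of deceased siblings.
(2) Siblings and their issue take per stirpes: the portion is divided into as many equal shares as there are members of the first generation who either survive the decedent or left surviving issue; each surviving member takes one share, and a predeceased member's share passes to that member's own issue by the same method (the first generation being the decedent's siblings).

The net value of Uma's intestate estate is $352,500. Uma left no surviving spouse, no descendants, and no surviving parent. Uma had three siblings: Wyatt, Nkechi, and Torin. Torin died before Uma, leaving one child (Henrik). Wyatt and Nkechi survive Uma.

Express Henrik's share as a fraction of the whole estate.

Henrik receives 1/3 of the estate.

The entire $352,500 passes to the siblings and their issue.
That amount ($352,500) is divided into 3 shares of $117,500: Wyatt and Nkechi each take $117,500; Torin's $117,500 share passes to Torin's issue.
Torin's share ($117,500) passes entirely to Henrik.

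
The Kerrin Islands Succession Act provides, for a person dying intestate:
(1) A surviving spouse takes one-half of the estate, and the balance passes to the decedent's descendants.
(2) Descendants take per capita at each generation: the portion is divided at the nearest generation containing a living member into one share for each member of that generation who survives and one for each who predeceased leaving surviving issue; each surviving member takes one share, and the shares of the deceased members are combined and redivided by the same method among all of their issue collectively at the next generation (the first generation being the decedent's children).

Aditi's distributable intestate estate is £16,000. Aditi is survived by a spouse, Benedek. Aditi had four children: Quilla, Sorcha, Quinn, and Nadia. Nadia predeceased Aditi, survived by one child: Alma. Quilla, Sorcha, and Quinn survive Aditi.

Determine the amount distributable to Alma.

Alma receives £2,000.

Benedek takes one-half of £16,000 = £8,000. The remaining £8,000 passes to the descendants.
The descendants' portion (£8,000) is divided at the children's generation into 4 shares of £2,000. Quilla, Sorcha, and Quinn each take £2,000. The remaining share for the deceased Nadia (£2,000) is carried to the next generation.
That pool (£2,000) passes entirely to Alma, the sole taker at the grandchildren's generation.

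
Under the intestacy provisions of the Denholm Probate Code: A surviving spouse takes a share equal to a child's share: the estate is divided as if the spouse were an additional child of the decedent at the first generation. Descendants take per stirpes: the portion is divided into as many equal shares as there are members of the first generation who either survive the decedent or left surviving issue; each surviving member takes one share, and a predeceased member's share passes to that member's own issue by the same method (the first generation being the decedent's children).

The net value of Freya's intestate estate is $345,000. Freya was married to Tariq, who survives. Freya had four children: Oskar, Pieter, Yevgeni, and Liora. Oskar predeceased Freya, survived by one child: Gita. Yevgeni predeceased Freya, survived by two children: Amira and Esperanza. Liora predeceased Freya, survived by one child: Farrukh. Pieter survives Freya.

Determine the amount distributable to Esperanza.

The spouse counts as an additional share at the children's level, so there are 5 primary shares of $69,000. Tariq takes one such share ($69,000).
The children's combined portion ($276,000) is divided into 4 shares of $69,000: Pieter takes $69,000; Oskar's $69,000 share passes to Oskar's issue; Yevgeni's $69,000 share passes to Yevgeni's issue; Liora's $69,000 share passes to Liora's issue.
Oskar's share ($69,000) passes entirely to Gita.
Yevgeni's share ($69,000) is divided into 2 shares of $34,500: Amira and Esperanza each take $34,500.
Liora's share ($69,000) passes entirely to Farrukh.

Esperanza receives $34,500.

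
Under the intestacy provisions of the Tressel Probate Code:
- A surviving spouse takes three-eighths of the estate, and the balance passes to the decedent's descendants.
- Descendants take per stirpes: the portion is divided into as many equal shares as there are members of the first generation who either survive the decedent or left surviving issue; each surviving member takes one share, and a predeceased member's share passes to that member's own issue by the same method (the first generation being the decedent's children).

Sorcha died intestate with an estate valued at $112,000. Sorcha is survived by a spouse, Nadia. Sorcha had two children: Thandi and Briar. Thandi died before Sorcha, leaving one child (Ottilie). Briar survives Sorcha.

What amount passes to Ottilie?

Ottilie receives $35,000.

Nadia takes three-eighths of $112,000 = $42,000. The remaining $70,000 passes to the descendants.
The descendants' portion ($70,000) is divided into 2 shares of $35,000: Briar takes $35,000; Thandi's $35,000 share passes to Thandi's issue.
Thandi's share ($35,000) passes entirely to Ottilie.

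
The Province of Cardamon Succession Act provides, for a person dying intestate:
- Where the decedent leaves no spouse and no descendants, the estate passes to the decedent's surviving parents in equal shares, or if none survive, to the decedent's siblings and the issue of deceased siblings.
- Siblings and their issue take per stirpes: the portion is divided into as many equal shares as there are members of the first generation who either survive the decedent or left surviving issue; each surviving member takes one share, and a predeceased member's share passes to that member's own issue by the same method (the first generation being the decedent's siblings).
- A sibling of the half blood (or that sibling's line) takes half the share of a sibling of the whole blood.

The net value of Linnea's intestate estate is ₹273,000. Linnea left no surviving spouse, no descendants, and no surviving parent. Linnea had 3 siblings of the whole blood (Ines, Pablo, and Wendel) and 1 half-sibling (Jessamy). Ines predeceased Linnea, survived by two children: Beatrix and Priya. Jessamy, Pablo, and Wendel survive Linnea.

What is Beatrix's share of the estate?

Beatrix receives ₹39,000.

The entire ₹273,000 passes to the siblings and their issue.
Counting each half-blood sibling's line as half a unit, there are 7/2 units in ₹273,000, so one unit is ₹78,000. Whole-blood lines (Ines, Pablo, and Wendel) take ₹78,000 each; half-blood lines (Jessamy) take ₹39,000 each.
Ines's share (₹78,000) is divided into 2 shares of ₹39,000: Beatrix and Priya each take ₹39,000.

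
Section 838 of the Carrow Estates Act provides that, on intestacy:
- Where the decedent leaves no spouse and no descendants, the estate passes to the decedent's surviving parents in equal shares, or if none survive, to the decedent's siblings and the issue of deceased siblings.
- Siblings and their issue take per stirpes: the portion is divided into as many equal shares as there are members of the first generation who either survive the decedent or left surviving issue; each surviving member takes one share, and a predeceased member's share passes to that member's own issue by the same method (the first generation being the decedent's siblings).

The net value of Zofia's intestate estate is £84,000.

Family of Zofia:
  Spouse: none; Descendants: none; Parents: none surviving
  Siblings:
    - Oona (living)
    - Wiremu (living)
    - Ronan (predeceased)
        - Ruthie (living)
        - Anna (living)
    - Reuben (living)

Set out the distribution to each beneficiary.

Oona: £21,000; Wiremu: £21,000; Ruthie: £10,500; Anna: £10,500; Reuben: £21,000

The entire £84,000 passes to the siblings and their issue.
That amount (£84,000) is divided into 4 shares of £21,000: Oona, Wiremu, and Reuben each take £21,000; Ronan's £21,000 share passes to Ronan's issue.
Ronan's share (£21,000) is divided into 2 shares of £10,500: Ruthie and Anna each take £10,500.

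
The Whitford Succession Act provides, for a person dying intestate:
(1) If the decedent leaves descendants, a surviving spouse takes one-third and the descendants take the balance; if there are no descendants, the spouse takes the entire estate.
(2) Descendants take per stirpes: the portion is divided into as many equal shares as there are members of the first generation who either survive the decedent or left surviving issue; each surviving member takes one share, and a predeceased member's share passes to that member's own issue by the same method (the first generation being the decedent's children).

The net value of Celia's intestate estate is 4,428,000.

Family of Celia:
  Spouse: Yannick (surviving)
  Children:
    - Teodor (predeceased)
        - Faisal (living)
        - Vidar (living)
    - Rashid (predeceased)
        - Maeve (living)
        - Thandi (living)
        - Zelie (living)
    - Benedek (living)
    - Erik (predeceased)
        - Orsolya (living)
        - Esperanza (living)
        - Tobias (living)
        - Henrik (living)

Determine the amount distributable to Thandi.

Yannick takes one-third of 4,428,000 = 1,476,000. The remaining 2,952,000 passes to the descendants.
The descendants' portion (2,952,000) is divided into 4 shares of 738,000: Benedek takes 738,000; Teodor's 738,000 share passes to Teodor's issue; Rashid's 738,000 share passes to Rashid's issue; Erik's 738,000 share passes to Erik's issue.
Teodor's share (738,000) is divided into 2 shares of 369,000: Faisal and Vidar each take 369,000.
Rashid's share (738,000) is divided into 3 shares of 246,000: Maeve, Thandi, and Zelie each take 246,000.
Erik's share (738,000) is divided into 4 shares of 184,500: Orsolya, Esperanza, Tobias, and Henrik each take 184,500.

Thandi receives 246,000.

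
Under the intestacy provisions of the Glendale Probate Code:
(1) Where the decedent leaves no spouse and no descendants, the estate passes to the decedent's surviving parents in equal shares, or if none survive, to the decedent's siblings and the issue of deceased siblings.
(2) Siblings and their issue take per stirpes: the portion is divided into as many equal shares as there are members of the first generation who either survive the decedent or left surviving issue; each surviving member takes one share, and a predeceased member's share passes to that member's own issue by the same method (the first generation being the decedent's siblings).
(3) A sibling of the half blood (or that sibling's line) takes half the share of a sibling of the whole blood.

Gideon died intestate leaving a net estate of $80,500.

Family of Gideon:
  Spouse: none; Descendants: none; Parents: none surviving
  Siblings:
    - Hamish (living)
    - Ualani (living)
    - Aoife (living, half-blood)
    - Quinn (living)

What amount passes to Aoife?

The entire $80,500 passes to the siblings and their issue.
Counting each half-blood sibling's line as half a unit, there are 7/2 units in $80,500, so one unit is $23,000. Whole-blood lines (Hamish, Ualani, and Quinn) take $23,000 each; half-blood lines (Aoife) take $11,500 each.

Aoife receives $11,500.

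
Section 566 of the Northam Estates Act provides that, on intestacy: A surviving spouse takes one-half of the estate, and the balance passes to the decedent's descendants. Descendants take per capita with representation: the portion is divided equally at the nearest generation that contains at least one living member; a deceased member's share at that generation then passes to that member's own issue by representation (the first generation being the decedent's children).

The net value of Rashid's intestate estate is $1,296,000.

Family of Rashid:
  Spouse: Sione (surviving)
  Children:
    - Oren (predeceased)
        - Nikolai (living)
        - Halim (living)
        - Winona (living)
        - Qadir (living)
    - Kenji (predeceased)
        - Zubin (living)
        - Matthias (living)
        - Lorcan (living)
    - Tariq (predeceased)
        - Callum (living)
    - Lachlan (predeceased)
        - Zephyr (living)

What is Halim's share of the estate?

Sione takes one-half of $1,296,000 = $648,000. The remaining $648,000 passes to the descendants.
No child survives, so the initial division is made at the grandchildren's generation.
The descendants' portion ($648,000) is divided into 9 shares of $72,000: Nikolai, Halim, Winona, Qadir, Zubin, Matthias, Lorcan, Callum, and Zephyr each take $72,000.

Halim receives $72,000.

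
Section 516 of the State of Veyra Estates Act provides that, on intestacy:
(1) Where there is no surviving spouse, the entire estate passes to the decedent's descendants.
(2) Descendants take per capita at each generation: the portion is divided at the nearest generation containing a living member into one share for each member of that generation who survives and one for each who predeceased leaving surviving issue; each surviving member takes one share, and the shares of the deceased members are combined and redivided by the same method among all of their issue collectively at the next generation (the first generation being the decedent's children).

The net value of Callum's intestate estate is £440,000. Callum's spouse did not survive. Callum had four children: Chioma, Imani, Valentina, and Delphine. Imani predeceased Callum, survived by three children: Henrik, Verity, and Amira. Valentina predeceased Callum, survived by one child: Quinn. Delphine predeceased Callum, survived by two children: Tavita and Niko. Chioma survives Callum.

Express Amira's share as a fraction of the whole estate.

Amira receives 1/8 of the estate.

The entire £440,000 passes to the descendants.
That amount (£440,000) is divided at the children's generation into 4 shares of £110,000. Chioma takes £110,000. The 3 shares of the deceased (Imani, Valentina, and Delphine) are combined into a pool of £330,000.
That pool (£330,000) is divided at the grandchildren's generation equally among Henrik, Verity, Amira, Quinn, Tavita, and Niko: £55,000 each.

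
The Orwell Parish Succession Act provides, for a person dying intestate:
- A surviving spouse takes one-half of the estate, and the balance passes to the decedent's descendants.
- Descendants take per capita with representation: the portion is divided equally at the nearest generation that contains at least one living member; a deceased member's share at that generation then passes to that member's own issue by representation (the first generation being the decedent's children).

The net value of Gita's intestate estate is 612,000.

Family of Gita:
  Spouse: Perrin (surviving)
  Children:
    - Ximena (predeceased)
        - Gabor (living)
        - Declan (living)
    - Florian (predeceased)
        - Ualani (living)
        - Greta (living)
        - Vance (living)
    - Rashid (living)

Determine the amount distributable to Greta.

Greta receives 34,000.

Perrin takes one-half of 612,000 = 306,000. The remaining 306,000 passes to the descendants.
The descendants' portion (306,000) is divided into 3 shares of 102,000: Rashid takes 102,000; Ximena's 102,000 share passes to Ximena's issue; Florian's 102,000 share passes to Florian's issue.
Ximena's share (102,000) is divided into 2 shares of 51,000: Gabor and Declan each take 51,000.
Florian's share (102,000) is divided into 3 shares of 34,000: Ualani, Greta, and Vance each take 34,000.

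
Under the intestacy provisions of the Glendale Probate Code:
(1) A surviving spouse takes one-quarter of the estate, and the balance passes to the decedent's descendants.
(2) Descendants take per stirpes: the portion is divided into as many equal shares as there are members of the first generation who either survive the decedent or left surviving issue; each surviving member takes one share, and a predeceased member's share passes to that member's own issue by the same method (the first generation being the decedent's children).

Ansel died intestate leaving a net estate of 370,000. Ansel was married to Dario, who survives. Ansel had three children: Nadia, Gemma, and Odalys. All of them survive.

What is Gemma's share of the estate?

Gemma receives 92,500.

Dario takes one-quarter of 370,000 = 92,500. The remaining 277,500 passes to the descendants.
The descendants' portion (277,500) is divided into 3 shares of 92,500: Nadia, Gemma, and Odalys each take 92,500.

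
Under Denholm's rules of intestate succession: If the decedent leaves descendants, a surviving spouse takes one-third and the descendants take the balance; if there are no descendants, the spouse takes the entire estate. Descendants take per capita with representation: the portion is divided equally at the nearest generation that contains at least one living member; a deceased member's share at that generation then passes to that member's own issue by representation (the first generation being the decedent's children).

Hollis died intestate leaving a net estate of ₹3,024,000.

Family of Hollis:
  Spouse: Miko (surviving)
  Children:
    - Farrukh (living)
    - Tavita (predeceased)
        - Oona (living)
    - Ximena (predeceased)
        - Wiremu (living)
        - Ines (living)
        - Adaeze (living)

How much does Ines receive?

Ines receives ₹224,000.

Miko takes one-third of ₹3,024,000 = ₹1,008,000. The remaining ₹2,016,000 passes to the descendants.
The descendants' portion (₹2,016,000) is divided into 3 shares of ₹672,000: Farrukh takes ₹672,000; Tavita's ₹672,000 share passes to Tavita's issue; Ximena's ₹672,000 share passes to Ximena's issue.
Tavita's share (₹672,000) passes entirely to Oona.
Ximena's share (₹672,000) is divided into 3 shares of ₹224,000: Wiremu, Ines, and Adaeze each take ₹224,000.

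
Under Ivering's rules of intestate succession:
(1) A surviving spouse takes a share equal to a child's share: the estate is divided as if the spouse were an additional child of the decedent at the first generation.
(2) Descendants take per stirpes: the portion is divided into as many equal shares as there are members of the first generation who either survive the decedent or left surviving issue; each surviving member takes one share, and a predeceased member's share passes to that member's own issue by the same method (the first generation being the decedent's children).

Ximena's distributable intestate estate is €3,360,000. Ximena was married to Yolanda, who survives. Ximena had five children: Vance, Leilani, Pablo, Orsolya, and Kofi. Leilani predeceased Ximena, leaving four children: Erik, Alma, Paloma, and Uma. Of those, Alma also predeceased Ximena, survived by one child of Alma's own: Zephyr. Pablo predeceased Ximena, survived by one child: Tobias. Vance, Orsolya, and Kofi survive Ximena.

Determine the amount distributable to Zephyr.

The spouse counts as an additional share at the children's level, so there are 6 primary shares of €560,000. Yolanda takes one such share (€560,000).
The children's combined portion (€2,800,000) is divided into 5 shares of €560,000: Vance, Orsolya, and Kofi each take €560,000; Leilani's €560,000 share passes to Leilani's issue; Pablo's €560,000 share passes to Pablo's issue.
Leilani's share (€560,000) is divided into 4 shares of €140,000: Erik, Paloma, and Uma each take €140,000; Alma's €140,000 share passes to Alma's issue.
Alma's share (€140,000) passes entirely to Zephyr.
Pablo's share (€560,000) passes entirely to Tobias.

Zephyr receives €140,000.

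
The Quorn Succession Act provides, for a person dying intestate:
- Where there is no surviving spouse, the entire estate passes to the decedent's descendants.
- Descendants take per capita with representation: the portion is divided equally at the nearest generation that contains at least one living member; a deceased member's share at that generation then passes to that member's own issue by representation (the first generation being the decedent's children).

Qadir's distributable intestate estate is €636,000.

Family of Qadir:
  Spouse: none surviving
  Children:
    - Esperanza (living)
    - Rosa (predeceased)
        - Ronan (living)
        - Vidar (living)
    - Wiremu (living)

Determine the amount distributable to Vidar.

The entire €636,000 passes to the descendants.
That amount (€636,000) is divided into 3 shares of €212,000: Esperanza and Wiremu each take €212,000; Rosa's €212,000 share passes to Rosa's issue.
Rosa's share (€212,000) is divided into 2 shares of €106,000: Ronan and Vidar each take €106,000.

Vidar receives €106,000.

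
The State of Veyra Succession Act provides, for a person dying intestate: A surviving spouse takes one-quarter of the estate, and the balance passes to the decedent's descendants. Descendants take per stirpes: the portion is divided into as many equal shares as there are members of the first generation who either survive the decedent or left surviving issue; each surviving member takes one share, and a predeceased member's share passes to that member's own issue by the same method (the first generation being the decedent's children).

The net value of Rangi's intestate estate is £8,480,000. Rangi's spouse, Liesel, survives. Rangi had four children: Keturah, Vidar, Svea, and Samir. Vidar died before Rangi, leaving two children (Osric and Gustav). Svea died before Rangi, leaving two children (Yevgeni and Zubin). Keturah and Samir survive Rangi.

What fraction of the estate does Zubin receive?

Zubin receives 3/32 of the estate.

Liesel takes one-quarter of £8,480,000 = £2,120,000. The remaining £6,360,000 passes to the descendants.
The descendants' portion (£6,360,000) is divided into 4 shares of £1,590,000: Keturah and Samir each take £1,590,000; Vidar's £1,590,000 share passes to Vidar's issue; Svea's £1,590,000 share passes to Svea's issue.
Vidar's share (£1,590,000) is divided into 2 shares of £795,000: Osric and Gustav each take £795,000.
Svea's share (£1,590,000) is divided into 2 shares of £795,000: Yevgeni and Zubin each take £795,000.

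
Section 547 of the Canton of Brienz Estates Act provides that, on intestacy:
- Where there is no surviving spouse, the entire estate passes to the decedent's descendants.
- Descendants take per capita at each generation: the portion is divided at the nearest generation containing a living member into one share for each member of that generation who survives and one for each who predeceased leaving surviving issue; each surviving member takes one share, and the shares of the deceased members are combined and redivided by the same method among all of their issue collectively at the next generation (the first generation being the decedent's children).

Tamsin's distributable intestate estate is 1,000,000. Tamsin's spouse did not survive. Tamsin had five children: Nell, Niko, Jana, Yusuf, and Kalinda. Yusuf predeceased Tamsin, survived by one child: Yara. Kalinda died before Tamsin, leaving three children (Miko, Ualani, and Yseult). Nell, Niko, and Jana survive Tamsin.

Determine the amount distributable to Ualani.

Ualani receives 100,000.

The entire 1,000,000 passes to the descendants.
That amount (1,000,000) is divided at the children's generation into 5 shares of 200,000. Nell, Niko, and Jana each take 200,000. The 2 shares of the deceased (Yusuf and Kalinda) are combined into a pool of 400,000.
That pool (400,000) is divided at the grandchildren's generation equally among Yara, Miko, Ualani, and Yseult: 100,000 each.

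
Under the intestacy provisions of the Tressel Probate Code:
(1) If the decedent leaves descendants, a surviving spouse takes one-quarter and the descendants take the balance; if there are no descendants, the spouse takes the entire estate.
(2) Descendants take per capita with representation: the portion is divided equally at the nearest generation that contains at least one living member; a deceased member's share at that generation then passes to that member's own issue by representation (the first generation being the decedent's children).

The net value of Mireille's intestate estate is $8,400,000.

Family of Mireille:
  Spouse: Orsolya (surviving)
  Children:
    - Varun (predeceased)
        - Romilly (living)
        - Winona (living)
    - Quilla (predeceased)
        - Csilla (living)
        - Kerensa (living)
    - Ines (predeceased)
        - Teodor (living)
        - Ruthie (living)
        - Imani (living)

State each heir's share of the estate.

Orsolya takes one-quarter of $8,400,000 = $2,100,000. The remaining $6,300,000 passes to the descendants.
No child survives, so the initial division is made at the grandchildren's generation.
The descendants' portion ($6,300,000) is divided into 7 shares of $900,000: Romilly, Winona, Csilla, Kerensa, Teodor, Ruthie, and Imani each take $900,000.

Orsolya: $2,100,000; Romilly: $900,000; Winona: $900,000; Csilla: $900,000; Kerensa: $900,000; Teodor: $900,000; Ruthie: $900,000; Imani: $900,000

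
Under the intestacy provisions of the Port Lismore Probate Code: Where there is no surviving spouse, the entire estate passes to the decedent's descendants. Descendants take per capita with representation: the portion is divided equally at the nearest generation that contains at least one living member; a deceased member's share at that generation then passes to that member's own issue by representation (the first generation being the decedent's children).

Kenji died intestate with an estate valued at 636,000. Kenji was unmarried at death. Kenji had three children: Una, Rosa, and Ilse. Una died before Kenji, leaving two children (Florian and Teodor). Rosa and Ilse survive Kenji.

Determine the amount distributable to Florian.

Florian receives 106,000.

The entire 636,000 passes to the descendants.
That amount (636,000) is divided into 3 shares of 212,000: Rosa and Ilse each take 212,000; Una's 212,000 share passes to Una's issue.
Una's share (212,000) is divided into 2 shares of 106,000: Florian and Teodor each take 106,000.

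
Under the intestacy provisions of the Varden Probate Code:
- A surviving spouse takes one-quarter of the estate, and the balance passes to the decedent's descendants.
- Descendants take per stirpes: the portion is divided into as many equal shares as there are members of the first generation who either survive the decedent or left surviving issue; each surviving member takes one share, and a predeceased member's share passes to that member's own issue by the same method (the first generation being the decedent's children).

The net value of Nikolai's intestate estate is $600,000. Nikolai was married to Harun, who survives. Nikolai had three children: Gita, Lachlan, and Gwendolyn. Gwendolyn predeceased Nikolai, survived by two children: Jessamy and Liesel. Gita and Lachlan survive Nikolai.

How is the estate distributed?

Harun: $150,000; Gita: $150,000; Lachlan: $150,000; Jessamy: $75,000; Liesel: $75,000

Harun takes one-quarter of $600,000 = $150,000. The remaining $450,000 passes to the descendants.
The descendants' portion ($450,000) is divided into 3 shares of $150,000: Gita and Lachlan each take $150,000; Gwendolyn's $150,000 share passes to Gwendolyn's issue.
Gwendolyn's share ($150,000) is divided into 2 shares of $75,000: Jessamy and Liesel each take $75,000.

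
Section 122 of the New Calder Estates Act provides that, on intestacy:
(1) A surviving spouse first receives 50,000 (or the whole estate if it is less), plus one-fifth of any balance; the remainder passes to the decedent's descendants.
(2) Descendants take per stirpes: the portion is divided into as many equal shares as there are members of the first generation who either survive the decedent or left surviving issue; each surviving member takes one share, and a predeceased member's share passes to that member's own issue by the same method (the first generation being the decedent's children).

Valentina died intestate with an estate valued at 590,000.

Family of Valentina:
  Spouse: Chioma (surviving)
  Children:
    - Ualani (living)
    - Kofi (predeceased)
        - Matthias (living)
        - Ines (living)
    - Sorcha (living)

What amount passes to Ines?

Ines receives 72,000.

Chioma first takes 50,000, leaving a balance of 540,000. Chioma then takes one-fifth of the balance (108,000), for a total of 158,000. The remaining 432,000 passes to the descendants.
The descendants' portion (432,000) is divided into 3 shares of 144,000: Ualani and Sorcha each take 144,000; Kofi's 144,000 share passes to Kofi's issue.
Kofi's share (144,000) is divided into 2 shares of 72,000: Matthias and Ines each take 72,000.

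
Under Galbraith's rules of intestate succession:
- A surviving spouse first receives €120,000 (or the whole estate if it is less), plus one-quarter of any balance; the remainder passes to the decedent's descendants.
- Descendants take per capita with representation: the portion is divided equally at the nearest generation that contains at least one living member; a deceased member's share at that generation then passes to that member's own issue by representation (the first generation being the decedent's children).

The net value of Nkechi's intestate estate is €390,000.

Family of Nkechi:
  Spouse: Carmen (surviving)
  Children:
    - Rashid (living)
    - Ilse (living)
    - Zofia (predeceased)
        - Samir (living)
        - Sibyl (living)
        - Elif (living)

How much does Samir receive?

Samir receives €22,500.

Carmen first takes €120,000, leaving a balance of €270,000. Carmen then takes one-quarter of the balance (€67,500), for a total of €187,500. The remaining €202,500 passes to the descendants.
The descendants' portion (€202,500) is divided into 3 shares of €67,500: Rashid and Ilse each take €67,500; Zofia's €67,500 share passes to Zofia's issue.
Zofia's share (€67,500) is divided into 3 shares of €22,500: Samir, Sibyl, and Elif each take €22,500.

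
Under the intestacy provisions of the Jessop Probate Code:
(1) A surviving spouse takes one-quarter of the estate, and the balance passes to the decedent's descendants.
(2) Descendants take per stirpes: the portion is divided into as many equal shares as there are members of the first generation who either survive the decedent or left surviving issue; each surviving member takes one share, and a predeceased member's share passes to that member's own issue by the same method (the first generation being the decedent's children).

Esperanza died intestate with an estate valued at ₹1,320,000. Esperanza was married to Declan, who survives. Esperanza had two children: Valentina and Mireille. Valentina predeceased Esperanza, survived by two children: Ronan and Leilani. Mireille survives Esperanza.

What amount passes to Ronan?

Ronan receives ₹247,500.

Declan takes one-quarter of ₹1,320,000 = ₹330,000. The remaining ₹990,000 passes to the descendants.
The descendants' portion (₹990,000) is divided into 2 shares of ₹495,000: Mireille takes ₹495,000; Valentina's ₹495,000 share passes to Valentina's issue.
Valentina's share (₹495,000) is divided into 2 shares of ₹247,500: Ronan and Leilani each take ₹247,500.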